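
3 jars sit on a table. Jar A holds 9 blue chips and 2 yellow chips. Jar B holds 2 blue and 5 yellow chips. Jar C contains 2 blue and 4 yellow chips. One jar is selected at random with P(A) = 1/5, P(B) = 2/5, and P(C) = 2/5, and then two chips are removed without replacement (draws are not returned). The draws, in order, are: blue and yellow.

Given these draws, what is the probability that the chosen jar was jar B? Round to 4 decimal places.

0.4059

For each hypothesis, P(data | H) works out to: P(data | jar A) = (9/11)(2/10) = 0.16364; P(data | jar B) = (2/7)(5/6) = 0.2381; P(data | jar C) = (2/6)(4/5) = 0.26667.
Weighting by the prior gives 1/5 · 0.16364 = 0.032727, 2/5 · 0.2381 = 0.095238, 2/5 · 0.26667 = 0.10667; summing to 0.23463.
By Bayes' rule, P(jar B | data) = (0.095238) / (0.23463) = 0.4059.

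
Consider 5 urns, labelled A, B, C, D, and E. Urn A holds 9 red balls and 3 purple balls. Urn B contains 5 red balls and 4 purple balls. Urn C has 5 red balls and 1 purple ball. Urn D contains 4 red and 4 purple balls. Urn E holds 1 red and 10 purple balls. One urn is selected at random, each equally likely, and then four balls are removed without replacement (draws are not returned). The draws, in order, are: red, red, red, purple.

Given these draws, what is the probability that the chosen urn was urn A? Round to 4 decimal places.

0.2957

Under each hypothesis, the probability of the observed sequence is: P(data | urn A) = (9/12)(8/11)(7/10)(3/9) = 0.12727; P(data | urn B) = (5/9)(4/8)(3/7)(4/6) = 0.079365; P(data | urn C) = (5/6)(4/5)(3/4)(1/3) = 0.16667; P(data | urn D) = (4/8)(3/7)(2/6)(4/5) = 0.057143; P(data | urn E) = (1/11)(0/10) = 0.
Multiplying each by its prior: 1/5 · 0.12727 = 0.025455, 1/5 · 0.079365 = 0.015873, 1/5 · 0.16667 = 0.033333, 1/5 · 0.057143 = 0.011429, 1/5 · 0 = 0; these sum to 0.086089.
Therefore the posterior P(urn A | data) = (0.025455) / (0.086089) = 0.29568.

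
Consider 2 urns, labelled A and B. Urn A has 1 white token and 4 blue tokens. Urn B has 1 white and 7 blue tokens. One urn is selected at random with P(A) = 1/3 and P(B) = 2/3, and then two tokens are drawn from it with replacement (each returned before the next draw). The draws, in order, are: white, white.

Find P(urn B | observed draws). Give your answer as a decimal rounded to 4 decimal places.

0.4386

The likelihood of the observed sequence under each hypothesis: P(data | urn A) = (1/5)(1/5) = 1/25; P(data | urn B) = (1/8)(1/8) = 1/64.
Multiplying each by its prior: 1/3 · 1/25 = 1/75, 2/3 · 1/64 = 1/96; these sum to 19/800.
Hence P(urn B | data) = (1/96) / (19/800) = 25/57.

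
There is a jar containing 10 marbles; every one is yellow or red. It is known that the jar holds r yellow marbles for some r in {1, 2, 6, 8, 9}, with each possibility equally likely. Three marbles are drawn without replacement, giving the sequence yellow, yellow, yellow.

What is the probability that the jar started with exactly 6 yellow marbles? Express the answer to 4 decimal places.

Under each hypothesis, the probability of the observed sequence is: P(data | r = 1) = (1/10)(0/9) = 0; P(data | r = 2) = (2/10)(1/9)(0/8) = 0; P(data | r = 6) = (6/10)(5/9)(4/8) = 1/6; P(data | r = 8) = (8/10)(7/9)(6/8) = 7/15; P(data | r = 9) = (9/10)(8/9)(7/8) = 7/10.
The prior-weighted likelihoods are 1/5 · 0 = 0, 1/5 · 0 = 0, 1/5 · 1/6 = 1/30, 1/5 · 7/15 = 7/75, 1/5 · 7/10 = 7/50; with total 4/15.
So P(r = 6 | data) = (1/30) / (4/15) = 1/8.

0.1250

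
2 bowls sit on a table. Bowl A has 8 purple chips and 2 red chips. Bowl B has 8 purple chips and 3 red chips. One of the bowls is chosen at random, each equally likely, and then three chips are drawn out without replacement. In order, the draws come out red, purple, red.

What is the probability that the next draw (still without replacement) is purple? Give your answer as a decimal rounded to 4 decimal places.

Under each hypothesis, the probability of the observed sequence is: P(data | bowl A) = (2/10)(8/9)(1/8) = 1/45; P(data | bowl B) = (3/11)(8/10)(2/9) = 8/165.
Weighting by the prior gives 1/2 · 1/45 = 1/90, 1/2 · 8/165 = 4/165; with total 7/198.
Dividing through by the total gives posterior P(bowl A | data) = 11/35, P(bowl B | data) = 24/35.
So P(purple next | data) = Σ P(purple next | H) P(H | data) = (1)(11/35) + (7/8)(24/35) = 32/35.

0.9143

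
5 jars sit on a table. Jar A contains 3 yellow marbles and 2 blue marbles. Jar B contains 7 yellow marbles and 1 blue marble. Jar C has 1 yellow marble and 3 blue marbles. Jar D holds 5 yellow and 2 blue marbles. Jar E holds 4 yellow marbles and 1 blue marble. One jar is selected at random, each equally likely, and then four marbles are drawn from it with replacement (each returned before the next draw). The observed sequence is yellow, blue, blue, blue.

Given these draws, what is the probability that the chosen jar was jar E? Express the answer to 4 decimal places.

For each hypothesis, P(data | H) works out to: P(data | jar A) = (3/5)(2/5)(2/5)(2/5) = 0.0384; P(data | jar B) = (7/8)(1/8)(1/8)(1/8) = 0.001709; P(data | jar C) = (1/4)(3/4)(3/4)(3/4) = 0.10547; P(data | jar D) = (5/7)(2/7)(2/7)(2/7) = 0.01666; P(data | jar E) = (4/5)(1/5)(1/5)(1/5) = 0.0064.
Multiplying each by its prior: 1/5 · 0.0384 = 0.00768, 1/5 · 0.001709 = 0.0003418, 1/5 · 0.10547 = 0.021094, 1/5 · 0.01666 = 0.0033319, 1/5 · 0.0064 = 0.00128; with total 0.033727.
So P(jar E | data) = (0.00128) / (0.033727) = 0.037951.

0.0380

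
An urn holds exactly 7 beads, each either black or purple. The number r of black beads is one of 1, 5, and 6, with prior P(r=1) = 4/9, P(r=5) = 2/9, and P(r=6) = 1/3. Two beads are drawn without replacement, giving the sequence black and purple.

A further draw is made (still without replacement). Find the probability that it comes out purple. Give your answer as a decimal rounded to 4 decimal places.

0.4516

The likelihood of the observed sequence under each hypothesis: P(data | r = 1) = (1/7)(6/6) = 1/7; P(data | r = 5) = (5/7)(2/6) = 5/21; P(data | r = 6) = (6/7)(1/6) = 1/7.
The prior-weighted likelihoods are 4/9 · 1/7 = 4/63, 2/9 · 5/21 = 10/189, 1/3 · 1/7 = 1/21; these sum to 31/189.
The posterior is then P(r = 1 | data) = 12/31, P(r = 5 | data) = 10/31, P(r = 6 | data) = 9/31.
So P(purple next | data) = Σ P(purple next | H) P(H | data) = (1)(12/31) + (1/5)(10/31) + (0)(9/31) = 14/31.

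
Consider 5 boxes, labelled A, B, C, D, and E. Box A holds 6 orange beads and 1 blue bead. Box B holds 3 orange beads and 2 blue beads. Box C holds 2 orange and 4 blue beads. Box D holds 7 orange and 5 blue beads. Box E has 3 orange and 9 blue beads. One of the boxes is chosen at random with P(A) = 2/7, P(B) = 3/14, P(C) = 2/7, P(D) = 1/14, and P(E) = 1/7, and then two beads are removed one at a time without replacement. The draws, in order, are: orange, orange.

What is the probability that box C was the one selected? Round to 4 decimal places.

0.0602

For each hypothesis, P(data | H) works out to: P(data | box A) = (6/7)(5/6) = 0.71429; P(data | box B) = (3/5)(2/4) = 0.3; P(data | box C) = (2/6)(1/5) = 0.066667; P(data | box D) = (7/12)(6/11) = 0.31818; P(data | box E) = (3/12)(2/11) = 0.045455.
Multiplying each by its prior: 2/7 · 0.71429 = 0.20408, 3/14 · 0.3 = 0.064286, 2/7 · 0.066667 = 0.019048, 1/14 · 0.31818 = 0.022727, 1/7 · 0.045455 = 0.0064935; summing to 0.31664.
Therefore the posterior P(box C | data) = (0.019048) / (0.31664) = 0.060156.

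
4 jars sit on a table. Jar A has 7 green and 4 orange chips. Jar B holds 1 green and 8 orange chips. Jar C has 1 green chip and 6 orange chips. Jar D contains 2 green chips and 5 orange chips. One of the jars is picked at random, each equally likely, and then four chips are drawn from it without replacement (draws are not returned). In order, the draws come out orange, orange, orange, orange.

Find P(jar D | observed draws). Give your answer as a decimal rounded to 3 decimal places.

0.126

Under each hypothesis, the probability of the observed sequence is: P(data | jar A) = (4/11)(3/10)(2/9)(1/8) = 0.0030303; P(data | jar B) = (8/9)(7/8)(6/7)(5/6) = 0.55556; P(data | jar C) = (6/7)(5/6)(4/5)(3/4) = 0.42857; P(data | jar D) = (5/7)(4/6)(3/5)(2/4) = 0.14286.
The prior-weighted likelihoods are 1/4 · 0.0030303 = 0.00075758, 1/4 · 0.55556 = 0.13889, 1/4 · 0.42857 = 0.10714, 1/4 · 0.14286 = 0.035714; these sum to 0.2825.
Hence P(jar D | data) = (0.035714) / (0.2825) = 0.12642.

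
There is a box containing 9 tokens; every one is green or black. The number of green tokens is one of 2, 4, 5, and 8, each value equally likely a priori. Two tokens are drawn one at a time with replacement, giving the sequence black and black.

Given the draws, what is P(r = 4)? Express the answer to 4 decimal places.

The likelihood of the observed sequence under each hypothesis: P(data | r = 2) = (7/9)(7/9) = 49/81; P(data | r = 4) = (5/9)(5/9) = 25/81; P(data | r = 5) = (4/9)(4/9) = 16/81; P(data | r = 8) = (1/9)(1/9) = 1/81.
The prior-weighted likelihoods are 1/4 · 49/81 = 49/324, 1/4 · 25/81 = 25/324, 1/4 · 16/81 = 4/81, 1/4 · 1/81 = 1/324; these sum to 91/324.
Hence P(r = 4 | data) = (25/324) / (91/324) = 25/91.

0.2747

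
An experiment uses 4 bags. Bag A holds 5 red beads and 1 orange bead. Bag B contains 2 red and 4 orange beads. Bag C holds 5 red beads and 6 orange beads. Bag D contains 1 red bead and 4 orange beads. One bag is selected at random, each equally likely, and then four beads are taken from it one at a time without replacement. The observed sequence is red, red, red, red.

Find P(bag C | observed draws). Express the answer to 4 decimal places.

0.0435

Under each hypothesis, the probability of the observed sequence is: P(data | bag A) = (5/6)(4/5)(3/4)(2/3) = 1/3; P(data | bag B) = (2/6)(1/5)(0/4) = 0; P(data | bag C) = (5/11)(4/10)(3/9)(2/8) = 1/66; P(data | bag D) = (1/5)(0/4) = 0.
Multiplying each by its prior: 1/4 · 1/3 = 1/12, 1/4 · 0 = 0, 1/4 · 1/66 = 1/264, 1/4 · 0 = 0; with total 23/264.
By Bayes' rule, P(bag C | data) = (1/264) / (23/264) = 1/23.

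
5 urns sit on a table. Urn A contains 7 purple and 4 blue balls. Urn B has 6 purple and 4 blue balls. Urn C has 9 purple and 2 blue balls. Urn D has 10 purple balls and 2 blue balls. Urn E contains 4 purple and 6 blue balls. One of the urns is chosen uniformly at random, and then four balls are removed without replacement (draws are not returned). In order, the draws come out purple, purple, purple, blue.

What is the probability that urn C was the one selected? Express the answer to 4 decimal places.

0.2661

The likelihood of the observed sequence under each hypothesis: P(data | urn A) = (7/11)(6/10)(5/9)(4/8) = 0.10606; P(data | urn B) = (6/10)(5/9)(4/8)(4/7) = 0.095238; P(data | urn C) = (9/11)(8/10)(7/9)(2/8) = 0.12727; P(data | urn D) = (10/12)(9/11)(8/10)(2/9) = 0.12121; P(data | urn E) = (4/10)(3/9)(2/8)(6/7) = 0.028571.
The prior-weighted likelihoods are 1/5 · 0.10606 = 0.021212, 1/5 · 0.095238 = 0.019048, 1/5 · 0.12727 = 0.025455, 1/5 · 0.12121 = 0.024242, 1/5 · 0.028571 = 0.0057143; summing to 0.095671.
Hence P(urn C | data) = (0.025455) / (0.095671) = 0.26606.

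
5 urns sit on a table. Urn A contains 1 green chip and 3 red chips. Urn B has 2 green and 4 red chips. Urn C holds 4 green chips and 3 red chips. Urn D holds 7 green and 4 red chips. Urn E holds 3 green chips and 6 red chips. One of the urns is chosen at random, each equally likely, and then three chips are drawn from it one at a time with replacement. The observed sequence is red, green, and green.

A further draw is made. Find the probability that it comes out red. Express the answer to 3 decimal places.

Compute the likelihood of the observed sequence for each case: P(data | urn A) = (3/4)(1/4)(1/4) = 0.046875; P(data | urn B) = (4/6)(2/6)(2/6) = 0.074074; P(data | urn C) = (3/7)(4/7)(4/7) = 0.13994; P(data | urn D) = (4/11)(7/11)(7/11) = 0.14726; P(data | urn E) = (6/9)(3/9)(3/9) = 0.074074.
The prior-weighted likelihoods are 1/5 · 0.046875 = 0.009375, 1/5 · 0.074074 = 0.014815, 1/5 · 0.13994 = 0.027988, 1/5 · 0.14726 = 0.029452, 1/5 · 0.074074 = 0.014815; summing to 0.096445.
Dividing through by the total gives posterior P(urn A | data) = 0.097206, P(urn B | data) = 0.15361, P(urn C | data) = 0.2902, P(urn D | data) = 0.30537, P(urn E | data) = 0.15361.
The predictive probability is P(red next | data) = (3/4)(0.097206) + (2/3)(0.15361) + (3/7)(0.2902) + (4/11)(0.30537) + (2/3)(0.15361) = 0.51313.

0.513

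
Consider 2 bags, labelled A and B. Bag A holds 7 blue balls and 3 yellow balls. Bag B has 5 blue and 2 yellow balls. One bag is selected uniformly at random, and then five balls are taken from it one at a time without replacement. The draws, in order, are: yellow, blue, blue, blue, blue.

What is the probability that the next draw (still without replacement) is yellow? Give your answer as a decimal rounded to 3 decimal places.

0.453

For each hypothesis, P(data | H) works out to: P(data | bag A) = (3/10)(7/9)(6/8)(5/7)(4/6) = 1/12; P(data | bag B) = (2/7)(5/6)(4/5)(3/4)(2/3) = 2/21.
The prior-weighted likelihoods are 1/2 · 1/12 = 1/24, 1/2 · 2/21 = 1/21; with total 5/56.
The posterior is then P(bag A | data) = 7/15, P(bag B | data) = 8/15.
The predictive probability is P(yellow next | data) = (2/5)(7/15) + (1/2)(8/15) = 34/75.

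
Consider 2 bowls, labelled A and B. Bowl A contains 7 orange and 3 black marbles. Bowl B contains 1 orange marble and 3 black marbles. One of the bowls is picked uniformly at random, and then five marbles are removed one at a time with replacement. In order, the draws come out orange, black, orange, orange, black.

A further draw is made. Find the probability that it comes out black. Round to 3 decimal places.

0.400

Under each hypothesis, the probability of the observed sequence is: P(data | bowl A) = (7/10)(3/10)(7/10)(7/10)(3/10) = 0.03087; P(data | bowl B) = (1/4)(3/4)(1/4)(1/4)(3/4) = 0.0087891.
The prior-weighted likelihoods are 1/2 · 0.03087 = 0.015435, 1/2 · 0.0087891 = 0.0043945; summing to 0.01983.
Normalising, the posterior is P(bowl A | data) = 0.77838, P(bowl B | data) = 0.22162.
So P(black next | data) = Σ P(black next | H) P(H | data) = (3/10)(0.77838) + (3/4)(0.22162) = 0.39973.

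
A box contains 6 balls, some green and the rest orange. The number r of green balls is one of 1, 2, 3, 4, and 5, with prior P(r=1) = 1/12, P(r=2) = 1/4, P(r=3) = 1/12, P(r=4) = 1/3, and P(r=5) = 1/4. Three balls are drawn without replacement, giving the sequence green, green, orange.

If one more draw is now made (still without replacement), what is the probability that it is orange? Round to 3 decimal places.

The likelihood of the observed sequence under each hypothesis: P(data | r = 1) = (1/6)(0/5) = 0; P(data | r = 2) = (2/6)(1/5)(4/4) = 1/15; P(data | r = 3) = (3/6)(2/5)(3/4) = 3/20; P(data | r = 4) = (4/6)(3/5)(2/4) = 1/5; P(data | r = 5) = (5/6)(4/5)(1/4) = 1/6.
Weighting by the prior gives 1/12 · 0 = 0, 1/4 · 1/15 = 1/60, 1/12 · 3/20 = 1/80, 1/3 · 1/5 = 1/15, 1/4 · 1/6 = 1/24; summing to 11/80.
Dividing through by the total gives posterior P(r = 1 | data) = 0, P(r = 2 | data) = 4/33, P(r = 3 | data) = 1/11, P(r = 4 | data) = 16/33, P(r = 5 | data) = 10/33.
Averaging over the posterior, P(orange next | data) = (1)(4/33) + (2/3)(1/11) + (1/3)(16/33) + (0)(10/33) = 34/99.

0.343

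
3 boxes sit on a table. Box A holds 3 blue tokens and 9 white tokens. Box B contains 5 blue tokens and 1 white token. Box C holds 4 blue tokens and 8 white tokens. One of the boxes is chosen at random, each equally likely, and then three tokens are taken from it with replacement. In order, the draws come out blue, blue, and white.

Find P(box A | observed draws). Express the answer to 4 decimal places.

Under each hypothesis, the probability of the observed sequence is: P(data | box A) = (3/12)(3/12)(9/12) = 0.046875; P(data | box B) = (5/6)(5/6)(1/6) = 0.11574; P(data | box C) = (4/12)(4/12)(8/12) = 0.074074.
The prior-weighted likelihoods are 1/3 · 0.046875 = 0.015625, 1/3 · 0.11574 = 0.03858, 1/3 · 0.074074 = 0.024691; with total 0.078897.
So P(box A | data) = (0.015625) / (0.078897) = 0.19804.

0.1980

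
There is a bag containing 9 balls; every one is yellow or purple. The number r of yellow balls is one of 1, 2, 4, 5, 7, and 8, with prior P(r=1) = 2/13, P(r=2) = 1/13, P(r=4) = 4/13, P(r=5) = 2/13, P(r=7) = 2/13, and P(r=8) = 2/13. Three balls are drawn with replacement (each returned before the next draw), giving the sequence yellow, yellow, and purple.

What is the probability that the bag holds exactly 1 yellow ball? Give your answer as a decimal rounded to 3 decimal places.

Under each hypothesis, the probability of the observed sequence is: P(data | r = 1) = (1/9)(1/9)(8/9) = 0.010974; P(data | r = 2) = (2/9)(2/9)(7/9) = 0.038409; P(data | r = 4) = (4/9)(4/9)(5/9) = 0.10974; P(data | r = 5) = (5/9)(5/9)(4/9) = 0.13717; P(data | r = 7) = (7/9)(7/9)(2/9) = 0.13443; P(data | r = 8) = (8/9)(8/9)(1/9) = 0.087791.
The prior-weighted likelihoods are 2/13 · 0.010974 = 0.0016883, 1/13 · 0.038409 = 0.0029545, 4/13 · 0.10974 = 0.033766, 2/13 · 0.13717 = 0.021104, 2/13 · 0.13443 = 0.020682, 2/13 · 0.087791 = 0.013506; with total 0.093701.
Therefore the posterior P(r = 1 | data) = (0.0016883) / (0.093701) = 0.018018.

0.018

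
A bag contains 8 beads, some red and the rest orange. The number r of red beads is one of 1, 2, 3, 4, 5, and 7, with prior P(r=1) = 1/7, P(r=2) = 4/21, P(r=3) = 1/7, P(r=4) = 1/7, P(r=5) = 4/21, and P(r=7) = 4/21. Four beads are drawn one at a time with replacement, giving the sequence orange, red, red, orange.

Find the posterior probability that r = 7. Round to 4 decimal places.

0.0601

Compute the likelihood of the observed sequence for each case: P(data | r = 1) = (7/8)(1/8)(1/8)(7/8) = 0.011963; P(data | r = 2) = (6/8)(2/8)(2/8)(6/8) = 0.035156; P(data | r = 3) = (5/8)(3/8)(3/8)(5/8) = 0.054932; P(data | r = 4) = (4/8)(4/8)(4/8)(4/8) = 0.0625; P(data | r = 5) = (3/8)(5/8)(5/8)(3/8) = 0.054932; P(data | r = 7) = (1/8)(7/8)(7/8)(1/8) = 0.011963.
Multiplying each by its prior: 1/7 · 0.011963 = 0.001709, 4/21 · 0.035156 = 0.0066964, 1/7 · 0.054932 = 0.0078474, 1/7 · 0.0625 = 0.0089286, 4/21 · 0.054932 = 0.010463, 4/21 · 0.011963 = 0.0022786; with total 0.037923.
By Bayes' rule, P(r = 7 | data) = (0.0022786) / (0.037923) = 0.060086.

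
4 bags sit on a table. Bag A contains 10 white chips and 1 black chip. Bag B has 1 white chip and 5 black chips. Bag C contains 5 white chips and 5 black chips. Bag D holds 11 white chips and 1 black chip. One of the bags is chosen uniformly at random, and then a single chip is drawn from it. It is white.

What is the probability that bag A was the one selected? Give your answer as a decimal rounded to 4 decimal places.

Under each hypothesis, the probability of this draw is: P(data | bag A) = (10/11) = 10/11; P(data | bag B) = (1/6) = 1/6; P(data | bag C) = (5/10) = 1/2; P(data | bag D) = (11/12) = 11/12.
The prior-weighted likelihoods are 1/4 · 10/11 = 5/22, 1/4 · 1/6 = 1/24, 1/4 · 1/2 = 1/8, 1/4 · 11/12 = 11/48; these sum to 329/528.
So P(bag A | data) = (5/22) / (329/528) = 120/329.

0.3647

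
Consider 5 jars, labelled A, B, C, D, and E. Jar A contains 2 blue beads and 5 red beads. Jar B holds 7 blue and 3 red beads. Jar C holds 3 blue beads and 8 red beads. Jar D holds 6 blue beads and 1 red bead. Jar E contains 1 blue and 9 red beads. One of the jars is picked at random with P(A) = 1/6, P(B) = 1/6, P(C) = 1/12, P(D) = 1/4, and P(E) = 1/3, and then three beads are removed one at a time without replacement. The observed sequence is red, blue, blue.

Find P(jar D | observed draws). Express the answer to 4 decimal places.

Under each hypothesis, the probability of the observed sequence is: P(data | jar A) = (5/7)(2/6)(1/5) = 0.047619; P(data | jar B) = (3/10)(7/9)(6/8) = 0.175; P(data | jar C) = (8/11)(3/10)(2/9) = 0.048485; P(data | jar D) = (1/7)(6/6)(5/5) = 0.14286; P(data | jar E) = (9/10)(1/9)(0/8) = 0.
Weighting by the prior gives 1/6 · 0.047619 = 0.0079365, 1/6 · 0.175 = 0.029167, 1/12 · 0.048485 = 0.0040404, 1/4 · 0.14286 = 0.035714, 1/3 · 0 = 0; with total 0.076858.
By Bayes' rule, P(jar D | data) = (0.035714) / (0.076858) = 0.46468.

0.4647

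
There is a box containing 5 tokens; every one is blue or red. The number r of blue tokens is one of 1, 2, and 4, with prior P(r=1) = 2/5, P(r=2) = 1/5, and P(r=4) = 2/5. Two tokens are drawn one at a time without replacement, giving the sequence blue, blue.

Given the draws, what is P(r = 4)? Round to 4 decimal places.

0.9231

For each hypothesis, P(data | H) works out to: P(data | r = 1) = (1/5)(0/4) = 0; P(data | r = 2) = (2/5)(1/4) = 1/10; P(data | r = 4) = (4/5)(3/4) = 3/5.
The prior-weighted likelihoods are 2/5 · 0 = 0, 1/5 · 1/10 = 1/50, 2/5 · 3/5 = 6/25; these sum to 13/50.
So P(r = 4 | data) = (6/25) / (13/50) = 12/13.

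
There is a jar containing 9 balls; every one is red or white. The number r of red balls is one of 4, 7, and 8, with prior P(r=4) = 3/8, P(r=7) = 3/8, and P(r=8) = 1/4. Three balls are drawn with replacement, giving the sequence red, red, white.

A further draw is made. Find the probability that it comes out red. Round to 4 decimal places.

0.6784

The likelihood of the observed sequence under each hypothesis: P(data | r = 4) = (4/9)(4/9)(5/9) = 0.10974; P(data | r = 7) = (7/9)(7/9)(2/9) = 0.13443; P(data | r = 8) = (8/9)(8/9)(1/9) = 0.087791.
Weighting by the prior gives 3/8 · 0.10974 = 0.041152, 3/8 · 0.13443 = 0.050412, 1/4 · 0.087791 = 0.021948; these sum to 0.11351.
The posterior is then P(r = 4 | data) = 0.36254, P(r = 7 | data) = 0.44411, P(r = 8 | data) = 0.19335.
The predictive probability is P(red next | data) = (4/9)(0.36254) + (7/9)(0.44411) + (8/9)(0.19335) = 0.67842.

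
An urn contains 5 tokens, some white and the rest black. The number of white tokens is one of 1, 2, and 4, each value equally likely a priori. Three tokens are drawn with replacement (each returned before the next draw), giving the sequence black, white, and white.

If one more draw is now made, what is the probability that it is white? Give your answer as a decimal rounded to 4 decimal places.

Compute the likelihood of the observed sequence for each case: P(data | r = 1) = (4/5)(1/5)(1/5) = 4/125; P(data | r = 2) = (3/5)(2/5)(2/5) = 12/125; P(data | r = 4) = (1/5)(4/5)(4/5) = 16/125.
The prior-weighted likelihoods are 1/3 · 4/125 = 4/375, 1/3 · 12/125 = 4/125, 1/3 · 16/125 = 16/375; with total 32/375.
Dividing through by the total gives posterior P(r = 1 | data) = 1/8, P(r = 2 | data) = 3/8, P(r = 4 | data) = 1/2.
So P(white next | data) = Σ P(white next | H) P(H | data) = (1/5)(1/8) + (2/5)(3/8) + (4/5)(1/2) = 23/40.

0.5750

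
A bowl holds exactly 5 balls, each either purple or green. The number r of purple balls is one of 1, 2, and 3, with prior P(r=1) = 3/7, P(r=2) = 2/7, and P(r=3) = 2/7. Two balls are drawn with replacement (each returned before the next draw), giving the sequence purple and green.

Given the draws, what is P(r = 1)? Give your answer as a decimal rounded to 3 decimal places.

0.333

Under each hypothesis, the probability of the observed sequence is: P(data | r = 1) = (1/5)(4/5) = 4/25; P(data | r = 2) = (2/5)(3/5) = 6/25; P(data | r = 3) = (3/5)(2/5) = 6/25.
Weighting by the prior gives 3/7 · 4/25 = 12/175, 2/7 · 6/25 = 12/175, 2/7 · 6/25 = 12/175; with total 36/175.
By Bayes' rule, P(r = 1 | data) = (12/175) / (36/175) = 1/3.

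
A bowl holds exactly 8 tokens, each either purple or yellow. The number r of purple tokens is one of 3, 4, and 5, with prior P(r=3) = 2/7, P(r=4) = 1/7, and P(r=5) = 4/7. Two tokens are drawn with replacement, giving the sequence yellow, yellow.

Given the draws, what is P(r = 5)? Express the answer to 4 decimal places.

0.3529

Under each hypothesis, the probability of the observed sequence is: P(data | r = 3) = (5/8)(5/8) = 25/64; P(data | r = 4) = (4/8)(4/8) = 1/4; P(data | r = 5) = (3/8)(3/8) = 9/64.
Multiplying each by its prior: 2/7 · 25/64 = 25/224, 1/7 · 1/4 = 1/28, 4/7 · 9/64 = 9/112; with total 51/224.
Therefore the posterior P(r = 5 | data) = (9/112) / (51/224) = 6/17.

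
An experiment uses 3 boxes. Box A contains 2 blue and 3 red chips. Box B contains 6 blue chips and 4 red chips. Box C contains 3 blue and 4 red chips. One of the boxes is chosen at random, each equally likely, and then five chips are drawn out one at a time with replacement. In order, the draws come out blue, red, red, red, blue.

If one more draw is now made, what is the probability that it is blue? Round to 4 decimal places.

Under each hypothesis, the probability of the observed sequence is: P(data | box A) = (2/5)(3/5)(3/5)(3/5)(2/5) = 0.03456; P(data | box B) = (6/10)(4/10)(4/10)(4/10)(6/10) = 0.02304; P(data | box C) = (3/7)(4/7)(4/7)(4/7)(3/7) = 0.034271.
Weighting by the prior gives 1/3 · 0.03456 = 0.01152, 1/3 · 0.02304 = 0.00768, 1/3 · 0.034271 = 0.011424; these sum to 0.030624.
Normalising, the posterior is P(box A | data) = 0.37618, P(box B | data) = 0.25079, P(box C | data) = 0.37304.
So P(blue next | data) = Σ P(blue next | H) P(H | data) = (2/5)(0.37618) + (3/5)(0.25079) + (3/7)(0.37304) = 0.46082.

0.4608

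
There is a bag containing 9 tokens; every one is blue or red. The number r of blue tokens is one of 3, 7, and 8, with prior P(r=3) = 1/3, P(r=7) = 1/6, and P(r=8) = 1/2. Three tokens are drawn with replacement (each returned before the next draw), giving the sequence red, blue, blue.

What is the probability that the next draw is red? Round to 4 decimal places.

The likelihood of the observed sequence under each hypothesis: P(data | r = 3) = (6/9)(3/9)(3/9) = 0.074074; P(data | r = 7) = (2/9)(7/9)(7/9) = 0.13443; P(data | r = 8) = (1/9)(8/9)(8/9) = 0.087791.
Weighting by the prior gives 1/3 · 0.074074 = 0.024691, 1/6 · 0.13443 = 0.022405, 1/2 · 0.087791 = 0.043896; summing to 0.090992.
Normalising, the posterior is P(r = 3 | data) = 0.27136, P(r = 7 | data) = 0.24623, P(r = 8 | data) = 0.48241.
The predictive probability is P(red next | data) = (2/3)(0.27136) + (2/9)(0.24623) + (1/9)(0.48241) = 0.28922.

0.2892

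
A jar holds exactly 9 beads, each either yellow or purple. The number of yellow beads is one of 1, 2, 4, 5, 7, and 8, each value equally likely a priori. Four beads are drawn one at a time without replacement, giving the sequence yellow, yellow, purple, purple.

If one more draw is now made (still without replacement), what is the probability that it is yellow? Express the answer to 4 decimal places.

0.5000

Under each hypothesis, the probability of the observed sequence is: P(data | r = 1) = (1/9)(0/8) = 0; P(data | r = 2) = (2/9)(1/8)(7/7)(6/6) = 1/36; P(data | r = 4) = (4/9)(3/8)(5/7)(4/6) = 5/63; P(data | r = 5) = (5/9)(4/8)(4/7)(3/6) = 5/63; P(data | r = 7) = (7/9)(6/8)(2/7)(1/6) = 1/36; P(data | r = 8) = (8/9)(7/8)(1/7)(0/6) = 0.
The prior-weighted likelihoods are 1/6 · 0 = 0, 1/6 · 1/36 = 1/216, 1/6 · 5/63 = 5/378, 1/6 · 5/63 = 5/378, 1/6 · 1/36 = 1/216, 1/6 · 0 = 0; summing to 1/28.
Normalising, the posterior is P(r = 1 | data) = 0, P(r = 2 | data) = 7/54, P(r = 4 | data) = 10/27, P(r = 5 | data) = 10/27, P(r = 7 | data) = 7/54, P(r = 8 | data) = 0.
Averaging over the posterior, P(yellow next | data) = (0)(7/54) + (2/5)(10/27) + (3/5)(10/27) + (1)(7/54) = 1/2.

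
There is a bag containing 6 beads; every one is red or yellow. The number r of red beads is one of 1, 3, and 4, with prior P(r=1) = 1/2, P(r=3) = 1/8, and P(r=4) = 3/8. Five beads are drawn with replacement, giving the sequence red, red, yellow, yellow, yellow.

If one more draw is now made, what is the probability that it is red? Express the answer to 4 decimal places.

The likelihood of the observed sequence under each hypothesis: P(data | r = 1) = (1/6)(1/6)(5/6)(5/6)(5/6) = 0.016075; P(data | r = 3) = (3/6)(3/6)(3/6)(3/6)(3/6) = 0.03125; P(data | r = 4) = (4/6)(4/6)(2/6)(2/6)(2/6) = 0.016461.
Weighting by the prior gives 1/2 · 0.016075 = 0.0080376, 1/8 · 0.03125 = 0.0039062, 3/8 · 0.016461 = 0.0061728; with total 0.018117.
The posterior is then P(r = 1 | data) = 0.44366, P(r = 3 | data) = 0.21562, P(r = 4 | data) = 0.34073.
Averaging over the posterior, P(red next | data) = (1/6)(0.44366) + (1/2)(0.21562) + (2/3)(0.34073) = 0.4089.

0.4089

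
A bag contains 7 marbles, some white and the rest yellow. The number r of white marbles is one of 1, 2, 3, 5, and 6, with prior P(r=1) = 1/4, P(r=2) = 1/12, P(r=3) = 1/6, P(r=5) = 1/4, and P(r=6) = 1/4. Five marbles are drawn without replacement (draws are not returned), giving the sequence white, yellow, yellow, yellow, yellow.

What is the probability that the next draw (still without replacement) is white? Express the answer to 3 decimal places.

0.180

For each hypothesis, P(data | H) works out to: P(data | r = 1) = (1/7)(6/6)(5/5)(4/4)(3/3) = 0.14286; P(data | r = 2) = (2/7)(5/6)(4/5)(3/4)(2/3) = 0.095238; P(data | r = 3) = (3/7)(4/6)(3/5)(2/4)(1/3) = 0.028571; P(data | r = 5) = (5/7)(2/6)(1/5)(0/4) = 0; P(data | r = 6) = (6/7)(1/6)(0/5) = 0.
The prior-weighted likelihoods are 1/4 · 0.14286 = 0.035714, 1/12 · 0.095238 = 0.0079365, 1/6 · 0.028571 = 0.0047619, 1/4 · 0 = 0, 1/4 · 0 = 0; these sum to 0.048413.
Normalising, the posterior is P(r = 1 | data) = 0.7377, P(r = 2 | data) = 0.16393, P(r = 3 | data) = 0.098361, P(r = 5 | data) = 0, P(r = 6 | data) = 0.
So P(white next | data) = Σ P(white next | H) P(H | data) = (0)(0.7377) + (1/2)(0.16393) + (1)(0.098361) = 0.18033.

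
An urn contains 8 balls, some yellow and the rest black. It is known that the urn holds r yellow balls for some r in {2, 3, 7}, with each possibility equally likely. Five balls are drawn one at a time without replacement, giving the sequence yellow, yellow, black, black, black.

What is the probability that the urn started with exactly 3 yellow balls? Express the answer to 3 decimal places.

For each hypothesis, P(data | H) works out to: P(data | r = 2) = (2/8)(1/7)(6/6)(5/5)(4/4) = 1/28; P(data | r = 3) = (3/8)(2/7)(5/6)(4/5)(3/4) = 3/56; P(data | r = 7) = (7/8)(6/7)(1/6)(0/5) = 0.
The prior-weighted likelihoods are 1/3 · 1/28 = 1/84, 1/3 · 3/56 = 1/56, 1/3 · 0 = 0; with total 5/168.
Therefore the posterior P(r = 3 | data) = (1/56) / (5/168) = 3/5.

0.600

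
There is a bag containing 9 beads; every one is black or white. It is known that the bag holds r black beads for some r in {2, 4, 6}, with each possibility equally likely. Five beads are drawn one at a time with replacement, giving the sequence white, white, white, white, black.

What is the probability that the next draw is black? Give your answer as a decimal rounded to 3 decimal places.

Under each hypothesis, the probability of the observed sequence is: P(data | r = 2) = (7/9)(7/9)(7/9)(7/9)(2/9) = 0.081322; P(data | r = 4) = (5/9)(5/9)(5/9)(5/9)(4/9) = 0.042338; P(data | r = 6) = (3/9)(3/9)(3/9)(3/9)(6/9) = 0.0082305.
Multiplying each by its prior: 1/3 · 0.081322 = 0.027107, 1/3 · 0.042338 = 0.014113, 1/3 · 0.0082305 = 0.0027435; these sum to 0.043963.
The posterior is then P(r = 2 | data) = 0.61659, P(r = 4 | data) = 0.32101, P(r = 6 | data) = 0.062404.
Averaging over the posterior, P(black next | data) = (2/9)(0.61659) + (4/9)(0.32101) + (2/3)(0.062404) = 0.32129.

0.321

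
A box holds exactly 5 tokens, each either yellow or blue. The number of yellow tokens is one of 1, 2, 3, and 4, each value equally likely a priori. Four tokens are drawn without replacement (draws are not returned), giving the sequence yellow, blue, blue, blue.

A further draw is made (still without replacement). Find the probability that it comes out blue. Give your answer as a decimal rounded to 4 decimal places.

Compute the likelihood of the observed sequence for each case: P(data | r = 1) = (1/5)(4/4)(3/3)(2/2) = 1/5; P(data | r = 2) = (2/5)(3/4)(2/3)(1/2) = 1/10; P(data | r = 3) = (3/5)(2/4)(1/3)(0/2) = 0; P(data | r = 4) = (4/5)(1/4)(0/3) = 0.
The prior-weighted likelihoods are 1/4 · 1/5 = 1/20, 1/4 · 1/10 = 1/40, 1/4 · 0 = 0, 1/4 · 0 = 0; these sum to 3/40.
Normalising, the posterior is P(r = 1 | data) = 2/3, P(r = 2 | data) = 1/3, P(r = 3 | data) = 0, P(r = 4 | data) = 0.
The predictive probability is P(blue next | data) = (1)(2/3) + (0)(1/3) = 2/3.

0.6667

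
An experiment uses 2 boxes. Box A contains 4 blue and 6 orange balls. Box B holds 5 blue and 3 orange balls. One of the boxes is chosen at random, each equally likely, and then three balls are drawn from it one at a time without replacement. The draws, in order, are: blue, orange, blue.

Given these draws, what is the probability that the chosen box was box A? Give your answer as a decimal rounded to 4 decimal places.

Compute the likelihood of the observed sequence for each case: P(data | box A) = (4/10)(6/9)(3/8) = 1/10; P(data | box B) = (5/8)(3/7)(4/6) = 5/28.
Weighting by the prior gives 1/2 · 1/10 = 1/20, 1/2 · 5/28 = 5/56; these sum to 39/280.
Therefore the posterior P(box A | data) = (1/20) / (39/280) = 14/39.

0.3590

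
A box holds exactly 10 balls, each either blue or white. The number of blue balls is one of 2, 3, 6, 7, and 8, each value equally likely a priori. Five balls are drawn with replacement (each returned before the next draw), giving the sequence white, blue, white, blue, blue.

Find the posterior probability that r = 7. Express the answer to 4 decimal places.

0.2961

The likelihood of the observed sequence under each hypothesis: P(data | r = 2) = (8/10)(2/10)(8/10)(2/10)(2/10) = 0.00512; P(data | r = 3) = (7/10)(3/10)(7/10)(3/10)(3/10) = 0.01323; P(data | r = 6) = (4/10)(6/10)(4/10)(6/10)(6/10) = 0.03456; P(data | r = 7) = (3/10)(7/10)(3/10)(7/10)(7/10) = 0.03087; P(data | r = 8) = (2/10)(8/10)(2/10)(8/10)(8/10) = 0.02048.
The prior-weighted likelihoods are 1/5 · 0.00512 = 0.001024, 1/5 · 0.01323 = 0.002646, 1/5 · 0.03456 = 0.006912, 1/5 · 0.03087 = 0.006174, 1/5 · 0.02048 = 0.004096; summing to 0.020852.
By Bayes' rule, P(r = 7 | data) = (0.006174) / (0.020852) = 0.29609.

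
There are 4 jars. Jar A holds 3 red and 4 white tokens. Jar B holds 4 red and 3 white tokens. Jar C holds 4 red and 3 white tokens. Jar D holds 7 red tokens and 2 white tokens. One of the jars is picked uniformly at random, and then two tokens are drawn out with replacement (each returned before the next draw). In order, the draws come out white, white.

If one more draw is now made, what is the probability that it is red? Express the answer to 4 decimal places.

Under each hypothesis, the probability of the observed sequence is: P(data | jar A) = (4/7)(4/7) = 0.32653; P(data | jar B) = (3/7)(3/7) = 0.18367; P(data | jar C) = (3/7)(3/7) = 0.18367; P(data | jar D) = (2/9)(2/9) = 0.049383.
Weighting by the prior gives 1/4 · 0.32653 = 0.081633, 1/4 · 0.18367 = 0.045918, 1/4 · 0.18367 = 0.045918, 1/4 · 0.049383 = 0.012346; summing to 0.18582.
Dividing through by the total gives posterior P(jar A | data) = 0.43932, P(jar B | data) = 0.24712, P(jar C | data) = 0.24712, P(jar D | data) = 0.066441.
Averaging over the posterior, P(red next | data) = (3/7)(0.43932) + (4/7)(0.24712) + (4/7)(0.24712) + (7/9)(0.066441) = 0.52238.

0.5224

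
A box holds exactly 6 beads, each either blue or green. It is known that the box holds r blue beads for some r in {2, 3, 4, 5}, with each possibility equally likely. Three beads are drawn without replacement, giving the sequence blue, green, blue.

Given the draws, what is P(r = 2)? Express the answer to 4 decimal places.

The likelihood of the observed sequence under each hypothesis: P(data | r = 2) = (2/6)(4/5)(1/4) = 1/15; P(data | r = 3) = (3/6)(3/5)(2/4) = 3/20; P(data | r = 4) = (4/6)(2/5)(3/4) = 1/5; P(data | r = 5) = (5/6)(1/5)(4/4) = 1/6.
The prior-weighted likelihoods are 1/4 · 1/15 = 1/60, 1/4 · 3/20 = 3/80, 1/4 · 1/5 = 1/20, 1/4 · 1/6 = 1/24; these sum to 7/48.
By Bayes' rule, P(r = 2 | data) = (1/60) / (7/48) = 4/35.

0.1143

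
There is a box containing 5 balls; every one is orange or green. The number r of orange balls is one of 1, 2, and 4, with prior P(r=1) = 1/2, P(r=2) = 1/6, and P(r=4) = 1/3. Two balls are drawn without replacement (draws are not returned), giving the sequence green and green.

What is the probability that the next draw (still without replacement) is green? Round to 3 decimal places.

For each hypothesis, P(data | H) works out to: P(data | r = 1) = (4/5)(3/4) = 3/5; P(data | r = 2) = (3/5)(2/4) = 3/10; P(data | r = 4) = (1/5)(0/4) = 0.
Weighting by the prior gives 1/2 · 3/5 = 3/10, 1/6 · 3/10 = 1/20, 1/3 · 0 = 0; these sum to 7/20.
The posterior is then P(r = 1 | data) = 6/7, P(r = 2 | data) = 1/7, P(r = 4 | data) = 0.
So P(green next | data) = Σ P(green next | H) P(H | data) = (2/3)(6/7) + (1/3)(1/7) = 13/21.

0.619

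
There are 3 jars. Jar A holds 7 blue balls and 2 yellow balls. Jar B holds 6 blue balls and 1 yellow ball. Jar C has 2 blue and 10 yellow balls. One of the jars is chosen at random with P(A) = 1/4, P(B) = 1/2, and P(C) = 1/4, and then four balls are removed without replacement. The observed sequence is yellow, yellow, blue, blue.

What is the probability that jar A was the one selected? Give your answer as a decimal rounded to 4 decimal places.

0.6471

The likelihood of the observed sequence under each hypothesis: P(data | jar A) = (2/9)(1/8)(7/7)(6/6) = 0.027778; P(data | jar B) = (1/7)(0/6) = 0; P(data | jar C) = (10/12)(9/11)(2/10)(1/9) = 0.015152.
The prior-weighted likelihoods are 1/4 · 0.027778 = 0.0069444, 1/2 · 0 = 0, 1/4 · 0.015152 = 0.0037879; with total 0.010732.
Hence P(jar A | data) = (0.0069444) / (0.010732) = 0.64706.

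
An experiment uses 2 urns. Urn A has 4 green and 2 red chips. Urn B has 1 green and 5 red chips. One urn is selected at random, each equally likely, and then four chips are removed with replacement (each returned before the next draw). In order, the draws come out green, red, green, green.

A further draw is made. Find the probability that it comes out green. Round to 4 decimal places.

The likelihood of the observed sequence under each hypothesis: P(data | urn A) = (4/6)(2/6)(4/6)(4/6) = 0.098765; P(data | urn B) = (1/6)(5/6)(1/6)(1/6) = 0.003858.
Multiplying each by its prior: 1/2 · 0.098765 = 0.049383, 1/2 · 0.003858 = 0.001929; summing to 0.051312.
Normalising, the posterior is P(urn A | data) = 0.96241, P(urn B | data) = 0.037594.
So P(green next | data) = Σ P(green next | H) P(H | data) = (2/3)(0.96241) + (1/6)(0.037594) = 0.64787.

0.6479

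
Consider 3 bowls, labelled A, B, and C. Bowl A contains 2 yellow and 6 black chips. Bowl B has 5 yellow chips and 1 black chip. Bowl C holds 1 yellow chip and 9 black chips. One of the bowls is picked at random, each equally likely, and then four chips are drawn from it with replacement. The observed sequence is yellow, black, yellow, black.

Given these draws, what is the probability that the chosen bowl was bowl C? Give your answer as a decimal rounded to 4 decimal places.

For each hypothesis, P(data | H) works out to: P(data | bowl A) = (2/8)(6/8)(2/8)(6/8) = 0.035156; P(data | bowl B) = (5/6)(1/6)(5/6)(1/6) = 0.01929; P(data | bowl C) = (1/10)(9/10)(1/10)(9/10) = 0.0081.
Weighting by the prior gives 1/3 · 0.035156 = 0.011719, 1/3 · 0.01929 = 0.00643, 1/3 · 0.0081 = 0.0027; summing to 0.020849.
So P(bowl C | data) = (0.0027) / (0.020849) = 0.1295.

0.1295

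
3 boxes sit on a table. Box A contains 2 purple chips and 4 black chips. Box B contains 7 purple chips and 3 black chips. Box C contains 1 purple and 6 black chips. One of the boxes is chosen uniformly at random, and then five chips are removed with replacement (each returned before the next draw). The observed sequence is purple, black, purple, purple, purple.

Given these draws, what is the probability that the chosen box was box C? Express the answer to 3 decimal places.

0.004

Under each hypothesis, the probability of the observed sequence is: P(data | box A) = (2/6)(4/6)(2/6)(2/6)(2/6) = 0.0082305; P(data | box B) = (7/10)(3/10)(7/10)(7/10)(7/10) = 0.07203; P(data | box C) = (1/7)(6/7)(1/7)(1/7)(1/7) = 0.00035699.
Weighting by the prior gives 1/3 · 0.0082305 = 0.0027435, 1/3 · 0.07203 = 0.02401, 1/3 · 0.00035699 = 0.000119; with total 0.026872.
By Bayes' rule, P(box C | data) = (0.000119) / (0.026872) = 0.0044282.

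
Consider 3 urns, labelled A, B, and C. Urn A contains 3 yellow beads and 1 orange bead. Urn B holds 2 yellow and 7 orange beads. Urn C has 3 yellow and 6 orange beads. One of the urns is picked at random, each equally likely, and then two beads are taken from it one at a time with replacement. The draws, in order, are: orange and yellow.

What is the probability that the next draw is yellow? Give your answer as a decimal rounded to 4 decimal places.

The likelihood of the observed sequence under each hypothesis: P(data | urn A) = (1/4)(3/4) = 0.1875; P(data | urn B) = (7/9)(2/9) = 0.17284; P(data | urn C) = (6/9)(3/9) = 0.22222.
Multiplying each by its prior: 1/3 · 0.1875 = 0.0625, 1/3 · 0.17284 = 0.057613, 1/3 · 0.22222 = 0.074074; summing to 0.19419.
Dividing through by the total gives posterior P(urn A | data) = 0.32185, P(urn B | data) = 0.29669, P(urn C | data) = 0.38146.
So P(yellow next | data) = Σ P(yellow next | H) P(H | data) = (3/4)(0.32185) + (2/9)(0.29669) + (1/3)(0.38146) = 0.43447.

0.4345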